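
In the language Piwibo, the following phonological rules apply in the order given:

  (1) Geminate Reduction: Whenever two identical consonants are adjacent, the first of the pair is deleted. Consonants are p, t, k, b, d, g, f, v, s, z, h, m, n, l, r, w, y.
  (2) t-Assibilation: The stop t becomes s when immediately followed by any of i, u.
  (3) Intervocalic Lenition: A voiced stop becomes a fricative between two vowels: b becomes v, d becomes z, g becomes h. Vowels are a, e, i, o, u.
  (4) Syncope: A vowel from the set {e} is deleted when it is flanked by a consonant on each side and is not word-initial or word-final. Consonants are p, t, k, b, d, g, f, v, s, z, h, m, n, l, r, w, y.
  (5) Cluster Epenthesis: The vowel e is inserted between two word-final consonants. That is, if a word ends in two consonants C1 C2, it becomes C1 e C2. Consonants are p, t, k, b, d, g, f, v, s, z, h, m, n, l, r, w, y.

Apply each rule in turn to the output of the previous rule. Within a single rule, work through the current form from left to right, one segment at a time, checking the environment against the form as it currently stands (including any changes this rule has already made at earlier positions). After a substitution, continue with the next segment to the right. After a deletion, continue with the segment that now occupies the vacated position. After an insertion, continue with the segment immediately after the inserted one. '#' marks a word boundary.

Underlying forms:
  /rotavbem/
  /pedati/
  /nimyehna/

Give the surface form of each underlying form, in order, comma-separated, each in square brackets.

/rotavbem/:
  (1) Geminate Reduction: no change — [rotavbem]
  (2) t-Assibilation: no change — [rotavbem]
  (3) Intervocalic Lenition: no change — [rotavbem]
  (4) Syncope: [rotavbem] → [rotavbm]
  (5) Cluster Epenthesis: [rotavbm] → [rotavbem]
/pedati/:
  (1) Geminate Reduction: no change — [pedati]
  (2) t-Assibilation: [pedati] → [pedasi]
  (3) Intervocalic Lenition: [pedasi] → [pezasi]
  (4) Syncope: [pezasi] → [pzasi]
  (5) Cluster Epenthesis: no change — [pzasi]
/nimyehna/:
  (1) Geminate Reduction: no change — [nimyehna]
  (2) t-Assibilation: no change — [nimyehna]
  (3) Intervocalic Lenition: no change — [nimyehna]
  (4) Syncope: [nimyehna] → [nimyhna]
  (5) Cluster Epenthesis: no change — [nimyhna]

[rotavbem], [pzasi], [nimyhna]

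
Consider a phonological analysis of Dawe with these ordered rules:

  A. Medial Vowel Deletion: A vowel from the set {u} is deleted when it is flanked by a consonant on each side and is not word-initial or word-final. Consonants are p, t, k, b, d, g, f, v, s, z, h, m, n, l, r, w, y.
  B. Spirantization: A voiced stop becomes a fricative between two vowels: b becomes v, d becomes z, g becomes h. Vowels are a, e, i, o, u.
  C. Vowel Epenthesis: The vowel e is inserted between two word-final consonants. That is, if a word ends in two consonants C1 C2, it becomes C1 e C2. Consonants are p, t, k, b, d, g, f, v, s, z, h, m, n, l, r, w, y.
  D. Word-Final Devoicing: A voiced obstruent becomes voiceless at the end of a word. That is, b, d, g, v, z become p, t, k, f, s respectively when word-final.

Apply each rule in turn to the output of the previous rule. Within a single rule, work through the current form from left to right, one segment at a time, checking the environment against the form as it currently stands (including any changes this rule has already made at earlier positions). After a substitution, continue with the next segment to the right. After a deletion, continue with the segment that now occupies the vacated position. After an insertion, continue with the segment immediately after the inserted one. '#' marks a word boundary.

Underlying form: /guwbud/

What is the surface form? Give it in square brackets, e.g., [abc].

[gwbet]

A Medial Vowel Deletion: [guwbud] → [gwbd]
B Spirantization: no change — [gwbd]
C Vowel Epenthesis: [gwbd] → [gwbed]
D Word-Final Devoicing: [gwbed] → [gwbet]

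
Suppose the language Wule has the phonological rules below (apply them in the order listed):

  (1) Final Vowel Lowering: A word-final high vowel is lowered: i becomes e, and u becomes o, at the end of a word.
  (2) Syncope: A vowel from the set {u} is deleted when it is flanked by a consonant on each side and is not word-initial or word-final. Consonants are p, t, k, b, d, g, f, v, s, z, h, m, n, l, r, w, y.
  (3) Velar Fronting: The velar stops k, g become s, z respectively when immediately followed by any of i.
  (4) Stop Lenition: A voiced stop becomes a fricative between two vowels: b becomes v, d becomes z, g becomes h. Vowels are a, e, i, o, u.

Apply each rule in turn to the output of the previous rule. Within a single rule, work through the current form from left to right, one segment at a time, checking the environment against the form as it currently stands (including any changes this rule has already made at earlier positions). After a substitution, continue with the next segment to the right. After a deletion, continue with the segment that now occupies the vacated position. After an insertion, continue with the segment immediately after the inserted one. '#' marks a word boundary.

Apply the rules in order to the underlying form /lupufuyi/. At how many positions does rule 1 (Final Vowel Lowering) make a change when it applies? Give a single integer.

1

(1) Final Vowel Lowering: [lupufuyi] → [lupufuye]
(2) Syncope: [lupufuye] → [lpfye]
(3) Velar Fronting: no change — [lpfye]
(4) Stop Lenition: no change — [lpfye]
Rule 1 changed 1 position(s).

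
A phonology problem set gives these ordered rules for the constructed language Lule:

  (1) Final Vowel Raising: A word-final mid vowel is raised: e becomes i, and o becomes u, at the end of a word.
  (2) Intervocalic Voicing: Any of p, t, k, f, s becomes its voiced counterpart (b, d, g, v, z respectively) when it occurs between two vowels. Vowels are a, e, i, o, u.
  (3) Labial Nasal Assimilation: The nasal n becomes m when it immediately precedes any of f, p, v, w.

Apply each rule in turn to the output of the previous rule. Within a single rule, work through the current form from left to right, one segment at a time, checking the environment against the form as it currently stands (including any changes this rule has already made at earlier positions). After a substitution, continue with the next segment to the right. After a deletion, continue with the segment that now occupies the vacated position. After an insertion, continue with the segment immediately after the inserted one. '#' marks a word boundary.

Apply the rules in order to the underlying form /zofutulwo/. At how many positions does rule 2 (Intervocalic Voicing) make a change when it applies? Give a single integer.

(1) Final Vowel Raising: [zofutulwo] → [zofutulwu]
(2) Intervocalic Voicing: [zofutulwu] → [zovudulwu]
(3) Labial Nasal Assimilation: no change — [zovudulwu]
Rule 2 changed 2 position(s).

2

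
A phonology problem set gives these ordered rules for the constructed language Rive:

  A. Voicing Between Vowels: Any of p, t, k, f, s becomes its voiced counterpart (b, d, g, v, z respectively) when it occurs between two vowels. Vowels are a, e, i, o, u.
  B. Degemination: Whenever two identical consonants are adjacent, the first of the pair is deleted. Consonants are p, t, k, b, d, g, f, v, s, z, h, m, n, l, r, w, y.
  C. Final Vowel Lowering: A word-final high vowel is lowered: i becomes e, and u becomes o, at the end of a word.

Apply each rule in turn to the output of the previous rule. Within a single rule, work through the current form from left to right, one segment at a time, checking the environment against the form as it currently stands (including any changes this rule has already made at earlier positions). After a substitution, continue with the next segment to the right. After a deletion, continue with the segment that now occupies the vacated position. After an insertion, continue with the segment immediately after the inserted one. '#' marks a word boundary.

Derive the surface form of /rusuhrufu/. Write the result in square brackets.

A Voicing Between Vowels: [rusuhrufu] → [ruzuhruvu]
B Degemination: no change — [ruzuhruvu]
C Final Vowel Lowering: [ruzuhruvu] → [ruzuhruvo]

[ruzuhruvo]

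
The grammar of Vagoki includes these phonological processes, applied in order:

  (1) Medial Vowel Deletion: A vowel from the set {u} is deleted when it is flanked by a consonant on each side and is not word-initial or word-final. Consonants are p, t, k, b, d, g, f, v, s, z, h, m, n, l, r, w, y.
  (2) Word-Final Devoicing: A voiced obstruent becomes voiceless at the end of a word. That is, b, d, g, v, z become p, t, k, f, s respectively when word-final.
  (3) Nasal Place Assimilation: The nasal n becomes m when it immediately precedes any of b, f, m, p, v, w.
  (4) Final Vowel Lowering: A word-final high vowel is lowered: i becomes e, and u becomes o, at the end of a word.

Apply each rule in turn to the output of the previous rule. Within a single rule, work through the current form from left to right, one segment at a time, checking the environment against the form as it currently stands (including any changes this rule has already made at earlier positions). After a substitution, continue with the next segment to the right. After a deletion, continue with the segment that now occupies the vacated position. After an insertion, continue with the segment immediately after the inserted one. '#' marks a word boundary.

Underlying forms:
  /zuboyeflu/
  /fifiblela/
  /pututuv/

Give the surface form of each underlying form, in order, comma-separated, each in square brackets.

/zuboyeflu/:
  (1) Medial Vowel Deletion: [zuboyeflu] → [zboyeflu]
  (2) Word-Final Devoicing: no change — [zboyeflu]
  (3) Nasal Place Assimilation: no change — [zboyeflu]
  (4) Final Vowel Lowering: [zboyeflu] → [zboyeflo]
/fifiblela/:
  (1) Medial Vowel Deletion: no change — [fifiblela]
  (2) Word-Final Devoicing: no change — [fifiblela]
  (3) Nasal Place Assimilation: no change — [fifiblela]
  (4) Final Vowel Lowering: no change — [fifiblela]
/pututuv/:
  (1) Medial Vowel Deletion: [pututuv] → [pttv]
  (2) Word-Final Devoicing: [pttv] → [pttf]
  (3) Nasal Place Assimilation: no change — [pttf]
  (4) Final Vowel Lowering: no change — [pttf]

[zboyeflo], [fifiblela], [pttf]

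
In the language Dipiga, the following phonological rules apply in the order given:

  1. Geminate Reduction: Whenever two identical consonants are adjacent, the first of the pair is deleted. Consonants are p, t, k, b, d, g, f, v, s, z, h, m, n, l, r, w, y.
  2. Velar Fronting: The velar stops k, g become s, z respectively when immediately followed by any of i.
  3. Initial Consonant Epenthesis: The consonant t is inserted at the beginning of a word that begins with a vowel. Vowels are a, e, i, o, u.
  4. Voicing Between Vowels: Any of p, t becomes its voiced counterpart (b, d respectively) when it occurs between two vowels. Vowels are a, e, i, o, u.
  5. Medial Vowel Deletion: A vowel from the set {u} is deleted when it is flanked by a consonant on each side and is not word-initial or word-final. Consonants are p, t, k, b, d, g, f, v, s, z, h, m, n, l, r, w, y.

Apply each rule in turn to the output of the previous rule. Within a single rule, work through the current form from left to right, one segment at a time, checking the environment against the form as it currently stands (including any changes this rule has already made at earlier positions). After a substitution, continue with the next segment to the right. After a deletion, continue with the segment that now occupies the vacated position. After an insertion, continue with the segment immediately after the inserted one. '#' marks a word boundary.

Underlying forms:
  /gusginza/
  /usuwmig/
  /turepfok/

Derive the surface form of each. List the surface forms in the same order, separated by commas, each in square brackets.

/gusginza/:
  1 Geminate Reduction: no change — [gusginza]
  2 Velar Fronting: [gusginza] → [guszinza]
  3 Initial Consonant Epenthesis: no change — [guszinza]
  4 Voicing Between Vowels: no change — [guszinza]
  5 Medial Vowel Deletion: [guszinza] → [gszinza]
/usuwmig/:
  1 Geminate Reduction: no change — [usuwmig]
  2 Velar Fronting: no change — [usuwmig]
  3 Initial Consonant Epenthesis: [usuwmig] → [tusuwmig]
  4 Voicing Between Vowels: no change — [tusuwmig]
  5 Medial Vowel Deletion: [tusuwmig] → [tswmig]
/turepfok/:
  1 Geminate Reduction: no change — [turepfok]
  2 Velar Fronting: no change — [turepfok]
  3 Initial Consonant Epenthesis: no change — [turepfok]
  4 Voicing Between Vowels: no change — [turepfok]
  5 Medial Vowel Deletion: [turepfok] → [trepfok]

[gszinza], [tswmig], [trepfok]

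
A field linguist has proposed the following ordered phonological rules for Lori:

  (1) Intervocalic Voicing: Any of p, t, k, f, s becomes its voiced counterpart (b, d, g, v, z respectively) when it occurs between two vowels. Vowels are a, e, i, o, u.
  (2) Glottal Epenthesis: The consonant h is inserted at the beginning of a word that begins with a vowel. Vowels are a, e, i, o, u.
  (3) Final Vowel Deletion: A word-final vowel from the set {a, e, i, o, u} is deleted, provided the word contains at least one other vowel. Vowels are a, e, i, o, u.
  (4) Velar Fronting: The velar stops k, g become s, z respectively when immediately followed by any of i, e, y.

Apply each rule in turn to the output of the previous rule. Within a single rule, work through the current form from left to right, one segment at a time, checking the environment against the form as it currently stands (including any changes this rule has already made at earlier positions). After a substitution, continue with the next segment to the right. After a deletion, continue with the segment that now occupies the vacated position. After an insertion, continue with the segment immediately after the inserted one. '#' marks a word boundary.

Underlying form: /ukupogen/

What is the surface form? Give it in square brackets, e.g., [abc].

(1) Intervocalic Voicing: [ukupogen] → [ugubogen]
(2) Glottal Epenthesis: [ugubogen] → [hugubogen]
(3) Final Vowel Deletion: no change — [hugubogen]
(4) Velar Fronting: [hugubogen] → [hugubozen]

[hugubozen]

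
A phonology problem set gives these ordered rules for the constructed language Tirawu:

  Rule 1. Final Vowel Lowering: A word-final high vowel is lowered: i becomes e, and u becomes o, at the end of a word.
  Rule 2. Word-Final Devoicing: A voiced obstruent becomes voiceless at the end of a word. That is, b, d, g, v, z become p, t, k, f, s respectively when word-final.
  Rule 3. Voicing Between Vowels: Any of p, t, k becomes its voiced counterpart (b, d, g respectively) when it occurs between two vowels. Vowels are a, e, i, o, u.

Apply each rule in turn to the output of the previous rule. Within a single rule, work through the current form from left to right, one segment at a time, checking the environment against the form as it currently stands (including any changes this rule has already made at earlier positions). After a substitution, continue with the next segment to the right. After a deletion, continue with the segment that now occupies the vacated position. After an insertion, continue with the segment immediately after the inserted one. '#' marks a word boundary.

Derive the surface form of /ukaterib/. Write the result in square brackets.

Rule 1 Final Vowel Lowering: no change — [ukaterib]
Rule 2 Word-Final Devoicing: [ukaterib] → [ukaterip]
Rule 3 Voicing Between Vowels: [ukaterip] → [ugaderip]

[ugaderip]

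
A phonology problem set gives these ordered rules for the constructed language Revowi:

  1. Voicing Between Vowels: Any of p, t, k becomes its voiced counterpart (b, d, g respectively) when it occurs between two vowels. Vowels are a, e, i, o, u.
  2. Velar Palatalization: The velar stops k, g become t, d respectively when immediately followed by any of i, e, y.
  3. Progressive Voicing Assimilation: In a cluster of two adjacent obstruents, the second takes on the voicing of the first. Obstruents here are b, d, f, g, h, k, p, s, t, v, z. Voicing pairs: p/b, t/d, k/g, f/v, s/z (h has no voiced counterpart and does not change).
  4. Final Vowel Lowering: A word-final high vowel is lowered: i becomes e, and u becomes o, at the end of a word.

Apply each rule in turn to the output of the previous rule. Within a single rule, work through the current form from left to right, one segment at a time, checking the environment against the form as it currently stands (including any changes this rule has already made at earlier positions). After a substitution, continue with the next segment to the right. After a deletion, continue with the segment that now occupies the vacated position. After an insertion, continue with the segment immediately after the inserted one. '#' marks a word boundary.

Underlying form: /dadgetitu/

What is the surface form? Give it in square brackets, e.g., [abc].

1 Voicing Between Vowels: [dadgetitu] → [dadgedidu]
2 Velar Palatalization: [dadgedidu] → [daddedidu]
3 Progressive Voicing Assimilation: no change — [daddedidu]
4 Final Vowel Lowering: [daddedidu] → [daddedido]

[daddedido]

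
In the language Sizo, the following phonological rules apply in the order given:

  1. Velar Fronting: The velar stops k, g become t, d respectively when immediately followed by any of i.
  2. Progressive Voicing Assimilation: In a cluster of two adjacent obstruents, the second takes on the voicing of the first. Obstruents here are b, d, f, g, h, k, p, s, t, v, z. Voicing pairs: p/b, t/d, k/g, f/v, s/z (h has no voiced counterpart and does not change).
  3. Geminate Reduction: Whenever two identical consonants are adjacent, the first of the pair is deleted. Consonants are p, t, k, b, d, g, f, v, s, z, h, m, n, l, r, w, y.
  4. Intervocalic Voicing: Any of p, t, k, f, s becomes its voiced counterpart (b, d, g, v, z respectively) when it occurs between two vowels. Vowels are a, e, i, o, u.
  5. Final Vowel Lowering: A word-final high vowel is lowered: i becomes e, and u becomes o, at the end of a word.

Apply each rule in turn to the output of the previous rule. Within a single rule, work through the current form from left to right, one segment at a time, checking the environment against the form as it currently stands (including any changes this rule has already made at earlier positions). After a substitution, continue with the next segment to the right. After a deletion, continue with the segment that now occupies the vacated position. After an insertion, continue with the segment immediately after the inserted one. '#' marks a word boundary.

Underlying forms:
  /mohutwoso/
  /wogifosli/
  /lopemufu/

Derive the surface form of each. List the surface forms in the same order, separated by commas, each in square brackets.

[mohutwozo], [wodivosle], [lobemuvo]

/mohutwoso/:
  1 Velar Fronting: no change — [mohutwoso]
  2 Progressive Voicing Assimilation: no change — [mohutwoso]
  3 Geminate Reduction: no change — [mohutwoso]
  4 Intervocalic Voicing: [mohutwoso] → [mohutwozo]
  5 Final Vowel Lowering: no change — [mohutwozo]
/wogifosli/:
  1 Velar Fronting: [wogifosli] → [wodifosli]
  2 Progressive Voicing Assimilation: no change — [wodifosli]
  3 Geminate Reduction: no change — [wodifosli]
  4 Intervocalic Voicing: [wodifosli] → [wodivosli]
  5 Final Vowel Lowering: [wodivosli] → [wodivosle]
/lopemufu/:
  1 Velar Fronting: no change — [lopemufu]
  2 Progressive Voicing Assimilation: no change — [lopemufu]
  3 Geminate Reduction: no change — [lopemufu]
  4 Intervocalic Voicing: [lopemufu] → [lobemuvu]
  5 Final Vowel Lowering: [lobemuvu] → [lobemuvo]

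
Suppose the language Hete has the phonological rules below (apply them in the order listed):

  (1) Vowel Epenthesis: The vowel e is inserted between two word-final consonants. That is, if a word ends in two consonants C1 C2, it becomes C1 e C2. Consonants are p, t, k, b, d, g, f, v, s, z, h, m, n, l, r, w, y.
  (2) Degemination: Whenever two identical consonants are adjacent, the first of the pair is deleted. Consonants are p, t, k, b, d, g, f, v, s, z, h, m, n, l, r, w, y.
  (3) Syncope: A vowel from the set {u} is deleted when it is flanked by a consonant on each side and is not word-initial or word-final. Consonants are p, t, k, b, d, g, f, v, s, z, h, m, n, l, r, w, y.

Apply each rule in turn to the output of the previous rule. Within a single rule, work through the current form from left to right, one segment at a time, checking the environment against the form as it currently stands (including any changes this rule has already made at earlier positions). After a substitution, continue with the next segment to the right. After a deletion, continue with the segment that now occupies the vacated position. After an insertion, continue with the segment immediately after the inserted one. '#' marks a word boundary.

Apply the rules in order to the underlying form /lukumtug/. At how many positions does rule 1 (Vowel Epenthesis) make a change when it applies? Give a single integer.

(1) Vowel Epenthesis: no change — [lukumtug]
(2) Degemination: no change — [lukumtug]
(3) Syncope: [lukumtug] → [lkmtg]
Rule 1 changed 0 position(s).

0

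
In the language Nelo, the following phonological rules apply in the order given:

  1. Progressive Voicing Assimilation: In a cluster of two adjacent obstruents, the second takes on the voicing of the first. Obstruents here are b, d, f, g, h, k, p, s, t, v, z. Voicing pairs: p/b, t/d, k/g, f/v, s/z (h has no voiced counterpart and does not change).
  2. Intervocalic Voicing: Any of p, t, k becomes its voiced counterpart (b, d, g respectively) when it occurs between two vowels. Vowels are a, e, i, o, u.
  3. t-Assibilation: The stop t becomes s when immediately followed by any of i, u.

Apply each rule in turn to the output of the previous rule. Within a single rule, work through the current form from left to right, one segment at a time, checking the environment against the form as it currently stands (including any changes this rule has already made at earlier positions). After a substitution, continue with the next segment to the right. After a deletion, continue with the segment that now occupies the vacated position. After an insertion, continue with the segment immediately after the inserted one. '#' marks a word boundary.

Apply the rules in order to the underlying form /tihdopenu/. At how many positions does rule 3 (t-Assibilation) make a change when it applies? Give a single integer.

1

1 Progressive Voicing Assimilation: [tihdopenu] → [tihtopenu]
2 Intervocalic Voicing: [tihtopenu] → [tihtobenu]
3 t-Assibilation: [tihtobenu] → [sihtobenu]
Rule 3 changed 1 position(s).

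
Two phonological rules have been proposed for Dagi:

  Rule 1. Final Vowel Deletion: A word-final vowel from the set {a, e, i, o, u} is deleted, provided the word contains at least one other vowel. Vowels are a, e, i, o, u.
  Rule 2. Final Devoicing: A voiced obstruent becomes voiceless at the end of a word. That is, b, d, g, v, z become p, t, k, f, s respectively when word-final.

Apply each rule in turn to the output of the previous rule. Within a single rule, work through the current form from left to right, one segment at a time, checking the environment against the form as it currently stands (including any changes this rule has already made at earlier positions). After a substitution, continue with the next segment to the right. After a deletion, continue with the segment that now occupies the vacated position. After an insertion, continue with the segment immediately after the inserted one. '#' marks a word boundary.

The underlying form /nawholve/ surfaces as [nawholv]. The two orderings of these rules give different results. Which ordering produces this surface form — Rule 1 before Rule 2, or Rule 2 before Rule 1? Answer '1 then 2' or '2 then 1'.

2 then 1

Order 1 then 2:
  1 Final Vowel Deletion: [nawholve] → [nawholv]
  2 Final Devoicing: [nawholv] → [nawholf]
  result: [nawholf]
Order 2 then 1:
  2 Final Devoicing: no change — [nawholve]
  1 Final Vowel Deletion: [nawholve] → [nawholv]
  result: [nawholv]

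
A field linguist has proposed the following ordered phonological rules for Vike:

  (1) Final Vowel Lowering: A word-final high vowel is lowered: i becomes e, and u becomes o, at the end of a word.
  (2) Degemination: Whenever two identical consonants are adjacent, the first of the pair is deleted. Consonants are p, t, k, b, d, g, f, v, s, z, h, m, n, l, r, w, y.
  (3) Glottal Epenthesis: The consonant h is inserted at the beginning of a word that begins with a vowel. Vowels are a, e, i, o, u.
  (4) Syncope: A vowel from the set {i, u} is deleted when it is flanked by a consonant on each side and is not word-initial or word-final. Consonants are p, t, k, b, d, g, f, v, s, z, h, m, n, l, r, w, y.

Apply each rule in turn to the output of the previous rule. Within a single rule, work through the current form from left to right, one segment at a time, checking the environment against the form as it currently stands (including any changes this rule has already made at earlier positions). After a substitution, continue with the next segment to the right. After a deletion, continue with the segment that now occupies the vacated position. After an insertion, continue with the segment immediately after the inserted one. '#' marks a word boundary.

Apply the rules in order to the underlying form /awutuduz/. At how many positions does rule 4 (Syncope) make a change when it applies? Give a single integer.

(1) Final Vowel Lowering: no change — [awutuduz]
(2) Degemination: no change — [awutuduz]
(3) Glottal Epenthesis: [awutuduz] → [hawutuduz]
(4) Syncope: [hawutuduz] → [hawtdz]
Rule 4 changed 3 position(s).

3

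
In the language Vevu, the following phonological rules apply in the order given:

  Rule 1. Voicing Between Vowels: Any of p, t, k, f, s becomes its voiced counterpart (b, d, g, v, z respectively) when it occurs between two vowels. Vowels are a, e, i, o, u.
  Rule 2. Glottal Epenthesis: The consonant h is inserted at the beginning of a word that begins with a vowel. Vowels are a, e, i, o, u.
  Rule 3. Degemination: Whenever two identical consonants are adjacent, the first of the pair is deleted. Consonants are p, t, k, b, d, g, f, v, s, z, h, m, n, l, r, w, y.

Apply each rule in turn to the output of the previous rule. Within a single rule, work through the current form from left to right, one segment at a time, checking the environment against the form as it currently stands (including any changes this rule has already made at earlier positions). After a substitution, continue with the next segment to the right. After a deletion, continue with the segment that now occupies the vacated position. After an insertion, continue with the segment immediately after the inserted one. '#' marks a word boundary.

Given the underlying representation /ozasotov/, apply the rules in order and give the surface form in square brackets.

Rule 1 Voicing Between Vowels: [ozasotov] → [ozazodov]
Rule 2 Glottal Epenthesis: [ozazodov] → [hozazodov]
Rule 3 Degemination: no change — [hozazodov]

[hozazodov]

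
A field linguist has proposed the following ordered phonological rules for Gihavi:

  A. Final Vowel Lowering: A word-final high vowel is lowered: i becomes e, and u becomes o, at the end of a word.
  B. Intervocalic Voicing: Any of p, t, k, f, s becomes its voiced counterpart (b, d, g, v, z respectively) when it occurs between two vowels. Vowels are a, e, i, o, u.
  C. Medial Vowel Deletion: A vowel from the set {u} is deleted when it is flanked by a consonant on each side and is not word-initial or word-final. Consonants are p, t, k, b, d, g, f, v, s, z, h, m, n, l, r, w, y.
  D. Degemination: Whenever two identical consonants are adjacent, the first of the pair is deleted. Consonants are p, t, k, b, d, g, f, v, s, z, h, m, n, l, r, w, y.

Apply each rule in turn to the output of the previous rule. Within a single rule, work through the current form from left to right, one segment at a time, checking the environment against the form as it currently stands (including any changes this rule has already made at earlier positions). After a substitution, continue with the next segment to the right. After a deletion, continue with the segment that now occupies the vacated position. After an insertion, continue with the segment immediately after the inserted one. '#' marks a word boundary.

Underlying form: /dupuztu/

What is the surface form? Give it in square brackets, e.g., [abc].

[dbzto]

A Final Vowel Lowering: [dupuztu] → [dupuzto]
B Intervocalic Voicing: [dupuzto] → [dubuzto]
C Medial Vowel Deletion: [dubuzto] → [dbzto]
D Degemination: no change — [dbzto]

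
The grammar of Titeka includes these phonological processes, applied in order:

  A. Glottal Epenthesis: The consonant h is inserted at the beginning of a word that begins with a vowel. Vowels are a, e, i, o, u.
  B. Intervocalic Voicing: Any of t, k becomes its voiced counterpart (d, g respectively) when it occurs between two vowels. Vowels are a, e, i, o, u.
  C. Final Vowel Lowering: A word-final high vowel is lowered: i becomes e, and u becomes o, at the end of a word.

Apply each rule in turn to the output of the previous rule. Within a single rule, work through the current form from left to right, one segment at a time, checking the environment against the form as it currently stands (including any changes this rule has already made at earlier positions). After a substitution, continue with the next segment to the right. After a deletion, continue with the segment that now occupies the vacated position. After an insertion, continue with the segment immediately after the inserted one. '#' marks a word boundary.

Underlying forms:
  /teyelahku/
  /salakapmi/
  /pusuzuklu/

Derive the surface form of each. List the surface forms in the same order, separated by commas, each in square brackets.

/teyelahku/:
  A Glottal Epenthesis: no change — [teyelahku]
  B Intervocalic Voicing: no change — [teyelahku]
  C Final Vowel Lowering: [teyelahku] → [teyelahko]
/salakapmi/:
  A Glottal Epenthesis: no change — [salakapmi]
  B Intervocalic Voicing: [salakapmi] → [salagapmi]
  C Final Vowel Lowering: [salagapmi] → [salagapme]
/pusuzuklu/:
  A Glottal Epenthesis: no change — [pusuzuklu]
  B Intervocalic Voicing: no change — [pusuzuklu]
  C Final Vowel Lowering: [pusuzuklu] → [pusuzuklo]

[teyelahko], [salagapme], [pusuzuklo]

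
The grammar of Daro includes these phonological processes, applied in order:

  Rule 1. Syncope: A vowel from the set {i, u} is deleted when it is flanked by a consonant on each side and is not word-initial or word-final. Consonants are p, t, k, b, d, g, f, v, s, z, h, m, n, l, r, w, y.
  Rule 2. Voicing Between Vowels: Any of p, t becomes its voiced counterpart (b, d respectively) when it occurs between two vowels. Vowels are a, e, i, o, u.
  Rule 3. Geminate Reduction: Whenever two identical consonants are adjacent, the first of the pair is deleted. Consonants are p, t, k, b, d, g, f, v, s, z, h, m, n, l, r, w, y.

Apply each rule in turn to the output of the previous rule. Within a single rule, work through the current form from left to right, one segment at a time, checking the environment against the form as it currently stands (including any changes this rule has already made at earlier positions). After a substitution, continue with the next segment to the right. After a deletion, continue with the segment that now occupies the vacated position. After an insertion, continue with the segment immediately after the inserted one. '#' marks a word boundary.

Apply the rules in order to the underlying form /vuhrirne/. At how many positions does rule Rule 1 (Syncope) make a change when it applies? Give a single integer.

2

Rule 1 Syncope: [vuhrirne] → [vhrrne]
Rule 2 Voicing Between Vowels: no change — [vhrrne]
Rule 3 Geminate Reduction: [vhrrne] → [vhrne]
Rule Rule 1 changed 2 position(s).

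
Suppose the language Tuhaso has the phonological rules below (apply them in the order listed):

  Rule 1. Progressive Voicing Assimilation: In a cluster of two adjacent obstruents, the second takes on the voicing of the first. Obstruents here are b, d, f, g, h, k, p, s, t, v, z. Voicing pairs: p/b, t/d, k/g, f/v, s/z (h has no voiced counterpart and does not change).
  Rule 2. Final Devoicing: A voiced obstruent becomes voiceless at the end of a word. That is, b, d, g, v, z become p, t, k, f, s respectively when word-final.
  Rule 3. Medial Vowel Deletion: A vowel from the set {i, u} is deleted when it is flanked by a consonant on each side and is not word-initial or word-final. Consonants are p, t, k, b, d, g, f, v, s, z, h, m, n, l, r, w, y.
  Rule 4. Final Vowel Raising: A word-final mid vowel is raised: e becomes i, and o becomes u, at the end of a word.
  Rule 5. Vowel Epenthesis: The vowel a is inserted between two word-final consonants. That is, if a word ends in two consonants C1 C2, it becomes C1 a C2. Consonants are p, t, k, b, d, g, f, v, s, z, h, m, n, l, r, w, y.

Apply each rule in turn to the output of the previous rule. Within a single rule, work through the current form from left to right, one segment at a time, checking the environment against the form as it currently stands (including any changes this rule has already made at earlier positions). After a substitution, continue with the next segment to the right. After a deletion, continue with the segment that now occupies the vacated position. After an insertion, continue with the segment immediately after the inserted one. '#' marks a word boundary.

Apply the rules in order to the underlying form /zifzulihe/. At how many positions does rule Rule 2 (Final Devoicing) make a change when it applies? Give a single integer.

Rule 1 Progressive Voicing Assimilation: [zifzulihe] → [zifsulihe]
Rule 2 Final Devoicing: no change — [zifsulihe]
Rule 3 Medial Vowel Deletion: [zifsulihe] → [zfslhe]
Rule 4 Final Vowel Raising: [zfslhe] → [zfslhi]
Rule 5 Vowel Epenthesis: no change — [zfslhi]
Rule Rule 2 changed 0 position(s).

0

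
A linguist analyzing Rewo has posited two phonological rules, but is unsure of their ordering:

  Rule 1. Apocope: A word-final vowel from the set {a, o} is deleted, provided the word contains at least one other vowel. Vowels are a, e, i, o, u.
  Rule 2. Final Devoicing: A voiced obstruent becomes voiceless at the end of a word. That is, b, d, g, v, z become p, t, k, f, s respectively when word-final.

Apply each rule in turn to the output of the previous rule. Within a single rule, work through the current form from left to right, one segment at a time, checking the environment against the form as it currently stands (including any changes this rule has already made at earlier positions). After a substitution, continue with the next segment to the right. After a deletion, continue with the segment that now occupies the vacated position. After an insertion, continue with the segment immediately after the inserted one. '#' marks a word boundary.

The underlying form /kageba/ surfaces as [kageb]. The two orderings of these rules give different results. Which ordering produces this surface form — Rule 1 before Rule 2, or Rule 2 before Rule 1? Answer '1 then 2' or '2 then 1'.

Order 1 then 2:
  1 Apocope: [kageba] → [kageb]
  2 Final Devoicing: [kageb] → [kagep]
  result: [kagep]
Order 2 then 1:
  2 Final Devoicing: no change — [kageba]
  1 Apocope: [kageba] → [kageb]
  result: [kageb]

2 then 1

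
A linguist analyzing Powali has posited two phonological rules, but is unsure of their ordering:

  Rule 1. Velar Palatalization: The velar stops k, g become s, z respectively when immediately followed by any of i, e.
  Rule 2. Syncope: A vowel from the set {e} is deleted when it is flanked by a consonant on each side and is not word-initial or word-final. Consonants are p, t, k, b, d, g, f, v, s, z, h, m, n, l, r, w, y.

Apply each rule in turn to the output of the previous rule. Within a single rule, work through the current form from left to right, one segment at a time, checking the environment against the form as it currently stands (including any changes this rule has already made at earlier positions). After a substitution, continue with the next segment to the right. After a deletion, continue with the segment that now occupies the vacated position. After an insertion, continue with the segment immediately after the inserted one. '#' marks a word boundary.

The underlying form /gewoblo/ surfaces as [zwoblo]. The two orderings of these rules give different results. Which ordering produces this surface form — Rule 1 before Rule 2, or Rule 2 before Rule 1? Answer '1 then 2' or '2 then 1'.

1 then 2

Order 1 then 2:
  1 Velar Palatalization: [gewoblo] → [zewoblo]
  2 Syncope: [zewoblo] → [zwoblo]
  result: [zwoblo]
Order 2 then 1:
  2 Syncope: [gewoblo] → [gwoblo]
  1 Velar Palatalization: no change — [gwoblo]
  result: [gwoblo]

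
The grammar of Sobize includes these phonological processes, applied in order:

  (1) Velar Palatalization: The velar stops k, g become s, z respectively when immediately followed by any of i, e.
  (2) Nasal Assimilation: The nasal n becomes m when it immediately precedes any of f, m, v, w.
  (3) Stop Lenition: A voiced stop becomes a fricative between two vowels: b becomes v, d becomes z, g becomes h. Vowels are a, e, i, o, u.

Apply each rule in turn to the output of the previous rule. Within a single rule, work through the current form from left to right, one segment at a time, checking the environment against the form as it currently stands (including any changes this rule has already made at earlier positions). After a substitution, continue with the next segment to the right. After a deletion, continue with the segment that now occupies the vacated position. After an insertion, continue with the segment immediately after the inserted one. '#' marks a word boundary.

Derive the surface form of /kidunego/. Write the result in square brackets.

(1) Velar Palatalization: [kidunego] → [sidunego]
(2) Nasal Assimilation: no change — [sidunego]
(3) Stop Lenition: [sidunego] → [sizuneho]

[sizuneho]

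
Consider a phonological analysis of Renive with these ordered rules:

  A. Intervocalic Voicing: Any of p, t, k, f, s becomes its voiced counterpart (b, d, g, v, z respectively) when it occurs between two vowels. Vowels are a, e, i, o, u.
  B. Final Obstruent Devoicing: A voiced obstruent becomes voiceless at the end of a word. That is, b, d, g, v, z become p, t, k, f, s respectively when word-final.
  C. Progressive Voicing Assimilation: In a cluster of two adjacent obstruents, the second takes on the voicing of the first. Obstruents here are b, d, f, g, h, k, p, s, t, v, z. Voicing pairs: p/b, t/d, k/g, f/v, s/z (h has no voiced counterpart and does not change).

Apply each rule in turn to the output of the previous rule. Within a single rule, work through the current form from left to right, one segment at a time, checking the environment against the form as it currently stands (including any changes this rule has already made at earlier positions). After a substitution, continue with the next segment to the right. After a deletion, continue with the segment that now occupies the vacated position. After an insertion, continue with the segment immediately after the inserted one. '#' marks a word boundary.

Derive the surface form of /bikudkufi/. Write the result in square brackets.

A Intervocalic Voicing: [bikudkufi] → [bigudkuvi]
B Final Obstruent Devoicing: no change — [bigudkuvi]
C Progressive Voicing Assimilation: [bigudkuvi] → [bigudguvi]

[bigudguvi]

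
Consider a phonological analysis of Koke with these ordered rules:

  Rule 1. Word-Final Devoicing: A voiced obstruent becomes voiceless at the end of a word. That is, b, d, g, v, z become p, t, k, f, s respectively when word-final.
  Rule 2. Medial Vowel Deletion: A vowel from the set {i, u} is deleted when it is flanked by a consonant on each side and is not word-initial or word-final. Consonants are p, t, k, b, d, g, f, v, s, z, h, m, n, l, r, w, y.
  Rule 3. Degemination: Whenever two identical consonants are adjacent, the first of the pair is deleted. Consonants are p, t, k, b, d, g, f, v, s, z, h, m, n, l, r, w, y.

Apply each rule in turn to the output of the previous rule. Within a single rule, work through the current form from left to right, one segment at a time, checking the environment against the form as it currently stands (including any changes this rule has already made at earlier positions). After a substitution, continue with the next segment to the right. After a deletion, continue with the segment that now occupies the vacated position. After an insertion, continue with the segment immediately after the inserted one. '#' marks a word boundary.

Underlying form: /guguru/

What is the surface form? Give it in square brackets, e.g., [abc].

Rule 1 Word-Final Devoicing: no change — [guguru]
Rule 2 Medial Vowel Deletion: [guguru] → [ggru]
Rule 3 Degemination: [ggru] → [gru]

[gru]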